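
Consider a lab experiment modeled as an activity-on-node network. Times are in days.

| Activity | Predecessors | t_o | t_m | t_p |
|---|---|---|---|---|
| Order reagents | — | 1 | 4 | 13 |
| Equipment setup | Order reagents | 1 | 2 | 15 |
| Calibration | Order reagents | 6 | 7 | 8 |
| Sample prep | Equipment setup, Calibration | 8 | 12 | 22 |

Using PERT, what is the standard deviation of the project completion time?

te_Order reagents = (1 + 4·4 + 13)/6 = 30/6 = 5; σ²_Order reagents = ((13−1)/6)² = 4.000
te_Equipment setup = (1 + 4·2 + 15)/6 = 24/6 = 4; σ²_Equipment setup = ((15−1)/6)² = 5.444
te_Calibration = (6 + 4·7 + 8)/6 = 42/6 = 7; σ²_Calibration = ((8−6)/6)² = 0.111
te_Sample prep = (8 + 4·12 + 22)/6 = 78/6 = 13; σ²_Sample prep = ((22−8)/6)² = 5.444

Forward pass:
ES_Order reagents = 0; EF_Order reagents = 5
ES_Equipment setup = 5; EF_Equipment setup = 5+4 = 9
ES_Calibration = 5; EF_Calibration = 5+7 = 12
ES_Sample prep = max(EF_Equipment setup=9, EF_Calibration=12) = 12; EF_Sample prep = 12+13 = 25
Expected project duration μ = 25 days. Critical path: Order reagents → Calibration → Sample prep.

Variance along critical path = 4.000 + 0.111 + 5.444 = 9.556
σ = √9.556 = 3.091 days

3.09 days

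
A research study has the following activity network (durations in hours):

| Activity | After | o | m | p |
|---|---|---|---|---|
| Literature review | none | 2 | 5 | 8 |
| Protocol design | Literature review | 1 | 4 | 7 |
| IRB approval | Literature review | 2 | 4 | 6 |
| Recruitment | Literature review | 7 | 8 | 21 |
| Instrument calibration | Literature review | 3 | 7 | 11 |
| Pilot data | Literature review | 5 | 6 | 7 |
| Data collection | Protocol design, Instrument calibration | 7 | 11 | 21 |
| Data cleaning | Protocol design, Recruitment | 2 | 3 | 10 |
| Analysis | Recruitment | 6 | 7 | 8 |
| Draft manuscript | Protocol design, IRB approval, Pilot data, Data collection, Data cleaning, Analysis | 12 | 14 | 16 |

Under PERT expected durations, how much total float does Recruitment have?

te_Literature review = (2 + 4·5 + 8)/6 = 30/6 = 5
te_Protocol design = (1 + 4·4 + 7)/6 = 24/6 = 4
te_IRB approval = (2 + 4·4 + 6)/6 = 24/6 = 4
te_Recruitment = (7 + 4·8 + 21)/6 = 60/6 = 10
te_Instrument calibration = (3 + 4·7 + 11)/6 = 42/6 = 7
te_Pilot data = (5 + 4·6 + 7)/6 = 36/6 = 6
te_Data collection = (7 + 4·11 + 21)/6 = 72/6 = 12
te_Data cleaning = (2 + 4·3 + 10)/6 = 24/6 = 4
te_Analysis = (6 + 4·7 + 8)/6 = 42/6 = 7
te_Draft manuscript = (12 + 4·14 + 16)/6 = 84/6 = 14

Forward pass:
ES_Literature review = 0; EF_Literature review = 5
ES_Protocol design = 5; EF_Protocol design = 5+4 = 9
ES_IRB approval = 5; EF_IRB approval = 5+4 = 9
ES_Recruitment = 5; EF_Recruitment = 5+10 = 15
ES_Instrument calibration = 5; EF_Instrument calibration = 5+7 = 12
ES_Pilot data = 5; EF_Pilot data = 5+6 = 11
ES_Data collection = max(EF_Protocol design=9, EF_Instrument calibration=12) = 12; EF_Data collection = 12+12 = 24
ES_Data cleaning = max(EF_Protocol design=9, EF_Recruitment=15) = 15; EF_Data cleaning = 15+4 = 19
ES_Analysis = 15; EF_Analysis = 15+7 = 22
ES_Draft manuscript = max(EF_Protocol design=9, EF_IRB approval=9, EF_Pilot data=11, EF_Data collection=24, EF_Data cleaning=19, EF_Analysis=22) = 24; EF_Draft manuscript = 24+14 = 38
Expected project duration μ = 38 hours. Critical path: Literature review → Instrument calibration → Data collection → Draft manuscript.

Backward pass:
LF_Draft manuscript = 38; LS_Draft manuscript = 38−14 = 24
LF_Analysis = LS_Draft manuscript = 24; LS_Analysis = 24−7 = 17
LF_Data cleaning = LS_Draft manuscript = 24; LS_Data cleaning = 24−4 = 20
LF_Data collection = LS_Draft manuscript = 24; LS_Data collection = 24−12 = 12
LF_Pilot data = LS_Draft manuscript = 24; LS_Pilot data = 24−6 = 18
LF_Instrument calibration = LS_Data collection = 12; LS_Instrument calibration = 12−7 = 5
LF_Recruitment = min(LS_Data cleaning=20, LS_Analysis=17) = 17; LS_Recruitment = 17−10 = 7
LF_IRB approval = LS_Draft manuscript = 24; LS_IRB approval = 24−4 = 20
LF_Protocol design = min(LS_Data collection=12, LS_Data cleaning=20, LS_Draft manuscript=24) = 12; LS_Protocol design = 12−4 = 8
LF_Literature review = min(LS_Protocol design=8, LS_IRB approval=20, LS_Recruitment=7, LS_Instrument calibration=5, LS_Pilot data=18) = 5; LS_Literature review = 5−5 = 0
Slack_Recruitment = LS_Recruitment − ES_Recruitment = 7 − 5 = 2

2 hours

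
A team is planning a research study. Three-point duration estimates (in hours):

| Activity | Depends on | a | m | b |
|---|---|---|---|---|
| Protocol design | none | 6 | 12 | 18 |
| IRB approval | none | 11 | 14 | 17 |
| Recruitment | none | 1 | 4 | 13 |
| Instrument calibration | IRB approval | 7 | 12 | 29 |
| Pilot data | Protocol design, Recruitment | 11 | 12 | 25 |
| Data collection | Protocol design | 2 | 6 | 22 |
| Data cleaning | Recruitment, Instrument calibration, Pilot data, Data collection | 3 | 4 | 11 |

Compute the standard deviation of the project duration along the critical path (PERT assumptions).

4.03 hours

te_Protocol design = (6 + 4·12 + 18)/6 = 72/6 = 12; σ²_Protocol design = ((18−6)/6)² = 4.000
te_IRB approval = (11 + 4·14 + 17)/6 = 84/6 = 14; σ²_IRB approval = ((17−11)/6)² = 1.000
te_Recruitment = (1 + 4·4 + 13)/6 = 30/6 = 5; σ²_Recruitment = ((13−1)/6)² = 4.000
te_Instrument calibration = (7 + 4·12 + 29)/6 = 84/6 = 14; σ²_Instrument calibration = ((29−7)/6)² = 13.444
te_Pilot data = (11 + 4·12 + 25)/6 = 84/6 = 14; σ²_Pilot data = ((25−11)/6)² = 5.444
te_Data collection = (2 + 4·6 + 22)/6 = 48/6 = 8; σ²_Data collection = ((22−2)/6)² = 11.111
te_Data cleaning = (3 + 4·4 + 11)/6 = 30/6 = 5; σ²_Data cleaning = ((11−3)/6)² = 1.778

Forward pass:
ES_Protocol design = 0; EF_Protocol design = 12
ES_IRB approval = 0; EF_IRB approval = 14
ES_Recruitment = 0; EF_Recruitment = 5
ES_Instrument calibration = 14; EF_Instrument calibration = 14+14 = 28
ES_Pilot data = max(EF_Protocol design=12, EF_Recruitment=5) = 12; EF_Pilot data = 12+14 = 26
ES_Data collection = 12; EF_Data collection = 12+8 = 20
ES_Data cleaning = max(EF_Recruitment=5, EF_Instrument calibration=28, EF_Pilot data=26, EF_Data collection=20) = 28; EF_Data cleaning = 28+5 = 33
Expected project duration μ = 33 hours. Critical path: IRB approval → Instrument calibration → Data cleaning.

Variance along critical path = 1.000 + 13.444 + 1.778 = 16.222
σ = √16.222 = 4.028 hours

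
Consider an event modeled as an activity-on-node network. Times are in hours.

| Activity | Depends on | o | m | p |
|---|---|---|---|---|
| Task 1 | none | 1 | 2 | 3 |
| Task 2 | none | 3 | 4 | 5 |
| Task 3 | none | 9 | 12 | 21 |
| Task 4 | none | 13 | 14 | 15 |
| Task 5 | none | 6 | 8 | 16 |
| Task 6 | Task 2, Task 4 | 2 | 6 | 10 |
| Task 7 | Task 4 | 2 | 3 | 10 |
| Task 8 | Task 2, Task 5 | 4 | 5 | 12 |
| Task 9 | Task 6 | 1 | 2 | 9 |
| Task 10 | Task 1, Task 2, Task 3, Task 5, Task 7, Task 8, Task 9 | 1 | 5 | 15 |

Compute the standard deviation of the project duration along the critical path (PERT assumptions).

3.02 hours

te_Task 1 = (1 + 4·2 + 3)/6 = 12/6 = 2; σ²_Task 1 = ((3−1)/6)² = 0.111
te_Task 2 = (3 + 4·4 + 5)/6 = 24/6 = 4; σ²_Task 2 = ((5−3)/6)² = 0.111
te_Task 3 = (9 + 4·12 + 21)/6 = 78/6 = 13; σ²_Task 3 = ((21−9)/6)² = 4.000
te_Task 4 = (13 + 4·14 + 15)/6 = 84/6 = 14; σ²_Task 4 = ((15−13)/6)² = 0.111
te_Task 5 = (6 + 4·8 + 16)/6 = 54/6 = 9; σ²_Task 5 = ((16−6)/6)² = 2.778
te_Task 6 = (2 + 4·6 + 10)/6 = 36/6 = 6; σ²_Task 6 = ((10−2)/6)² = 1.778
te_Task 7 = (2 + 4·3 + 10)/6 = 24/6 = 4; σ²_Task 7 = ((10−2)/6)² = 1.778
te_Task 8 = (4 + 4·5 + 12)/6 = 36/6 = 6; σ²_Task 8 = ((12−4)/6)² = 1.778
te_Task 9 = (1 + 4·2 + 9)/6 = 18/6 = 3; σ²_Task 9 = ((9−1)/6)² = 1.778
te_Task 10 = (1 + 4·5 + 15)/6 = 36/6 = 6; σ²_Task 10 = ((15−1)/6)² = 5.444

Forward pass:
ES_Task 1 = 0; EF_Task 1 = 2
ES_Task 2 = 0; EF_Task 2 = 4
ES_Task 3 = 0; EF_Task 3 = 13
ES_Task 4 = 0; EF_Task 4 = 14
ES_Task 5 = 0; EF_Task 5 = 9
ES_Task 6 = max(EF_Task 2=4, EF_Task 4=14) = 14; EF_Task 6 = 14+6 = 20
ES_Task 7 = 14; EF_Task 7 = 14+4 = 18
ES_Task 8 = max(EF_Task 2=4, EF_Task 5=9) = 9; EF_Task 8 = 9+6 = 15
ES_Task 9 = 20; EF_Task 9 = 20+3 = 23
ES_Task 10 = max(EF_Task 1=2, EF_Task 2=4, EF_Task 3=13, EF_Task 5=9, EF_Task 7=18, EF_Task 8=15, EF_Task 9=23) = 23; EF_Task 10 = 23+6 = 29
Expected project duration μ = 29 hours. Critical path: Task 4 → Task 6 → Task 9 → Task 10.

Variance along critical path = 0.111 + 1.778 + 1.778 + 5.444 = 9.111
σ = √9.111 = 3.018 hours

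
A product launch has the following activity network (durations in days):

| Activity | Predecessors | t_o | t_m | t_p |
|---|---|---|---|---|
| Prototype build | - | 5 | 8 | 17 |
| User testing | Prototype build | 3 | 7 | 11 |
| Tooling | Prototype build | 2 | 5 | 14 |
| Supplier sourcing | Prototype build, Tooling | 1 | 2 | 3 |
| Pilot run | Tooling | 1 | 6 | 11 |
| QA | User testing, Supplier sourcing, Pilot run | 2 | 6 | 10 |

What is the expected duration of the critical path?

27 days

te_Prototype build = (5 + 4·8 + 17)/6 = 54/6 = 9
te_User testing = (3 + 4·7 + 11)/6 = 42/6 = 7
te_Tooling = (2 + 4·5 + 14)/6 = 36/6 = 6
te_Supplier sourcing = (1 + 4·2 + 3)/6 = 12/6 = 2
te_Pilot run = (1 + 4·6 + 11)/6 = 36/6 = 6
te_QA = (2 + 4·6 + 10)/6 = 36/6 = 6

Forward pass:
ES_Prototype build = 0; EF_Prototype build = 9
ES_User testing = 9; EF_User testing = 9+7 = 16
ES_Tooling = 9; EF_Tooling = 9+6 = 15
ES_Supplier sourcing = max(EF_Prototype build=9, EF_Tooling=15) = 15; EF_Supplier sourcing = 15+2 = 17
ES_Pilot run = 15; EF_Pilot run = 15+6 = 21
ES_QA = max(EF_User testing=16, EF_Supplier sourcing=17, EF_Pilot run=21) = 21; EF_QA = 21+6 = 27
Expected project duration μ = 27 days. Critical path: Prototype build → Tooling → Pilot run → QA.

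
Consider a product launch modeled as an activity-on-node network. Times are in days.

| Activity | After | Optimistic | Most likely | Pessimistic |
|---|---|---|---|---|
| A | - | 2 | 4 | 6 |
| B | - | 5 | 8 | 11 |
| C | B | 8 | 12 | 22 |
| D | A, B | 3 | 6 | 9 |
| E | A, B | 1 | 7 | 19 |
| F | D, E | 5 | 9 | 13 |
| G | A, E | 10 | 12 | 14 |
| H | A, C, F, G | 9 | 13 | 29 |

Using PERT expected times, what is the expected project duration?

te_A = (2 + 4·4 + 6)/6 = 24/6 = 4
te_B = (5 + 4·8 + 11)/6 = 48/6 = 8
te_C = (8 + 4·12 + 22)/6 = 78/6 = 13
te_D = (3 + 4·6 + 9)/6 = 36/6 = 6
te_E = (1 + 4·7 + 19)/6 = 48/6 = 8
te_F = (5 + 4·9 + 13)/6 = 54/6 = 9
te_G = (10 + 4·12 + 14)/6 = 72/6 = 12
te_H = (9 + 4·13 + 29)/6 = 90/6 = 15

Forward pass:
ES_A = 0; EF_A = 4
ES_B = 0; EF_B = 8
ES_C = 8; EF_C = 8+13 = 21
ES_D = max(EF_A=4, EF_B=8) = 8; EF_D = 8+6 = 14
ES_E = max(EF_A=4, EF_B=8) = 8; EF_E = 8+8 = 16
ES_F = max(EF_D=14, EF_E=16) = 16; EF_F = 16+9 = 25
ES_G = max(EF_A=4, EF_E=16) = 16; EF_G = 16+12 = 28
ES_H = max(EF_A=4, EF_C=21, EF_F=25, EF_G=28) = 28; EF_H = 28+15 = 43
Expected project duration μ = 43 days. Critical path: B → E → G → H.

43 days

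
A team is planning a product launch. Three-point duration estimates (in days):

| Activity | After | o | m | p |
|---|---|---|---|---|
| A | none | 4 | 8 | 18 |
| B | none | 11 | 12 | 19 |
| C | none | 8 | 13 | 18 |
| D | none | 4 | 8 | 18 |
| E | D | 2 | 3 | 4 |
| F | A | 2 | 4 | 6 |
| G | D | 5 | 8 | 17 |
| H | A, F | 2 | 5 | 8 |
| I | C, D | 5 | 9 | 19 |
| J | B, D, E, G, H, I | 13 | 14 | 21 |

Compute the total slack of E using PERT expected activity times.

te_A = (4 + 4·8 + 18)/6 = 54/6 = 9
te_B = (11 + 4·12 + 19)/6 = 78/6 = 13
te_C = (8 + 4·13 + 18)/6 = 78/6 = 13
te_D = (4 + 4·8 + 18)/6 = 54/6 = 9
te_E = (2 + 4·3 + 4)/6 = 18/6 = 3
te_F = (2 + 4·4 + 6)/6 = 24/6 = 4
te_G = (5 + 4·8 + 17)/6 = 54/6 = 9
te_H = (2 + 4·5 + 8)/6 = 30/6 = 5
te_I = (5 + 4·9 + 19)/6 = 60/6 = 10
te_J = (13 + 4·14 + 21)/6 = 90/6 = 15

Forward pass:
ES_A = 0; EF_A = 9
ES_B = 0; EF_B = 13
ES_C = 0; EF_C = 13
ES_D = 0; EF_D = 9
ES_E = 9; EF_E = 9+3 = 12
ES_F = 9; EF_F = 9+4 = 13
ES_G = 9; EF_G = 9+9 = 18
ES_H = max(EF_A=9, EF_F=13) = 13; EF_H = 13+5 = 18
ES_I = max(EF_C=13, EF_D=9) = 13; EF_I = 13+10 = 23
ES_J = max(EF_B=13, EF_D=9, EF_E=12, EF_G=18, EF_H=18, EF_I=23) = 23; EF_J = 23+15 = 38
Expected project duration μ = 38 days. Critical path: C → I → J.

Backward pass:
LF_J = 38; LS_J = 38−15 = 23
LF_I = LS_J = 23; LS_I = 23−10 = 13
LF_H = LS_J = 23; LS_H = 23−5 = 18
LF_G = LS_J = 23; LS_G = 23−9 = 14
LF_F = LS_H = 18; LS_F = 18−4 = 14
LF_E = LS_J = 23; LS_E = 23−3 = 20
LF_D = min(LS_E=20, LS_G=14, LS_I=13, LS_J=23) = 13; LS_D = 13−9 = 4
LF_C = LS_I = 13; LS_C = 13−13 = 0
LF_B = LS_J = 23; LS_B = 23−13 = 10
LF_A = min(LS_F=14, LS_H=18) = 14; LS_A = 14−9 = 5
Slack_E = LS_E − ES_E = 20 − 9 = 11

11 days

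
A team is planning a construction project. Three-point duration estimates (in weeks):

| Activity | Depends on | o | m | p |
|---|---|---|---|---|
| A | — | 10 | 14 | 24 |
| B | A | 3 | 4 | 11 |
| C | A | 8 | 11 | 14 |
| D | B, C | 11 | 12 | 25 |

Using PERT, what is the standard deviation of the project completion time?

3.45 weeks

te_A = (10 + 4·14 + 24)/6 = 90/6 = 15; σ²_A = ((24−10)/6)² = 5.444
te_B = (3 + 4·4 + 11)/6 = 30/6 = 5; σ²_B = ((11−3)/6)² = 1.778
te_C = (8 + 4·11 + 14)/6 = 66/6 = 11; σ²_C = ((14−8)/6)² = 1.000
te_D = (11 + 4·12 + 25)/6 = 84/6 = 14; σ²_D = ((25−11)/6)² = 5.444

Forward pass:
ES_A = 0; EF_A = 15
ES_B = 15; EF_B = 15+5 = 20
ES_C = 15; EF_C = 15+11 = 26
ES_D = max(EF_B=20, EF_C=26) = 26; EF_D = 26+14 = 40
Expected project duration μ = 40 weeks. Critical path: A → C → D.

Variance along critical path = 5.444 + 1.000 + 5.444 = 11.889
σ = √11.889 = 3.448 weeks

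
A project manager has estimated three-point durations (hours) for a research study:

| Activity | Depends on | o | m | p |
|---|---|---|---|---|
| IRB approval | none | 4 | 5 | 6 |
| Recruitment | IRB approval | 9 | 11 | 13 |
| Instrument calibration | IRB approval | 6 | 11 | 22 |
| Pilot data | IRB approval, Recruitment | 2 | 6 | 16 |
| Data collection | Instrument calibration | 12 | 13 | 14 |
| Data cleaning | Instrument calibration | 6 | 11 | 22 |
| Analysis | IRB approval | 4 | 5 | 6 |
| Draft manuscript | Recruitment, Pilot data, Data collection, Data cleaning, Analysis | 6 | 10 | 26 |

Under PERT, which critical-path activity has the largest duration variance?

Draft manuscript

te_IRB approval = (4 + 4·5 + 6)/6 = 30/6 = 5; σ²_IRB approval = ((6−4)/6)² = 0.111
te_Recruitment = (9 + 4·11 + 13)/6 = 66/6 = 11; σ²_Recruitment = ((13−9)/6)² = 0.444
te_Instrument calibration = (6 + 4·11 + 22)/6 = 72/6 = 12; σ²_Instrument calibration = ((22−6)/6)² = 7.111
te_Pilot data = (2 + 4·6 + 16)/6 = 42/6 = 7; σ²_Pilot data = ((16−2)/6)² = 5.444
te_Data collection = (12 + 4·13 + 14)/6 = 78/6 = 13; σ²_Data collection = ((14−12)/6)² = 0.111
te_Data cleaning = (6 + 4·11 + 22)/6 = 72/6 = 12; σ²_Data cleaning = ((22−6)/6)² = 7.111
te_Analysis = (4 + 4·5 + 6)/6 = 30/6 = 5; σ²_Analysis = ((6−4)/6)² = 0.111
te_Draft manuscript = (6 + 4·10 + 26)/6 = 72/6 = 12; σ²_Draft manuscript = ((26−6)/6)² = 11.111

Forward pass:
ES_IRB approval = 0; EF_IRB approval = 5
ES_Recruitment = 5; EF_Recruitment = 5+11 = 16
ES_Instrument calibration = 5; EF_Instrument calibration = 5+12 = 17
ES_Pilot data = max(EF_IRB approval=5, EF_Recruitment=16) = 16; EF_Pilot data = 16+7 = 23
ES_Data collection = 17; EF_Data collection = 17+13 = 30
ES_Data cleaning = 17; EF_Data cleaning = 17+12 = 29
ES_Analysis = 5; EF_Analysis = 5+5 = 10
ES_Draft manuscript = max(EF_Recruitment=16, EF_Pilot data=23, EF_Data collection=30, EF_Data cleaning=29, EF_Analysis=10) = 30; EF_Draft manuscript = 30+12 = 42
Expected project duration μ = 42 hours. Critical path: IRB approval → Instrument calibration → Data collection → Draft manuscript.

Variances on critical path: σ²_IRB approval=0.111, σ²_Instrument calibration=7.111, σ²_Data collection=0.111, σ²_Draft manuscript=11.111.
Largest is σ²_Draft manuscript = 11.111.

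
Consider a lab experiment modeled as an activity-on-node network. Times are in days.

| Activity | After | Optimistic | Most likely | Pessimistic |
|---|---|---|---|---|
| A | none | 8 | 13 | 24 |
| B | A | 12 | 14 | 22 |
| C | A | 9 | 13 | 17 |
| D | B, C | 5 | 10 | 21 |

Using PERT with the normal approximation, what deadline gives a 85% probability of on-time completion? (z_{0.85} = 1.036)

te_A = (8 + 4·13 + 24)/6 = 84/6 = 14; σ²_A = ((24−8)/6)² = 7.111
te_B = (12 + 4·14 + 22)/6 = 90/6 = 15; σ²_B = ((22−12)/6)² = 2.778
te_C = (9 + 4·13 + 17)/6 = 78/6 = 13; σ²_C = ((17−9)/6)² = 1.778
te_D = (5 + 4·10 + 21)/6 = 66/6 = 11; σ²_D = ((21−5)/6)² = 7.111

Forward pass:
ES_A = 0; EF_A = 14
ES_B = 14; EF_B = 14+15 = 29
ES_C = 14; EF_C = 14+13 = 27
ES_D = max(EF_B=29, EF_C=27) = 29; EF_D = 29+11 = 40
Expected project duration μ = 40 days. Critical path: A → B → D.

Variance along critical path = 7.111 + 2.778 + 7.111 = 17.000; σ = 4.123 days.
D = μ + z·σ = 40 + 1.036·4.123 = 44.3 days

44.3 days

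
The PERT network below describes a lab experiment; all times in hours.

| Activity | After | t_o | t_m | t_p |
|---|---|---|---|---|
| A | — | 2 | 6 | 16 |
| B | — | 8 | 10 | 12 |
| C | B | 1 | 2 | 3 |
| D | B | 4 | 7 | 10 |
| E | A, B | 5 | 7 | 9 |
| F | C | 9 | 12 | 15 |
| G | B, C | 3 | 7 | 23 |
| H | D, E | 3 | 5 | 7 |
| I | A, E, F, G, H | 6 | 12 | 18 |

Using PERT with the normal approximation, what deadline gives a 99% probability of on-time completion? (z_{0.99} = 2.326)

te_A = (2 + 4·6 + 16)/6 = 42/6 = 7; σ²_A = ((16−2)/6)² = 5.444
te_B = (8 + 4·10 + 12)/6 = 60/6 = 10; σ²_B = ((12−8)/6)² = 0.444
te_C = (1 + 4·2 + 3)/6 = 12/6 = 2; σ²_C = ((3−1)/6)² = 0.111
te_D = (4 + 4·7 + 10)/6 = 42/6 = 7; σ²_D = ((10−4)/6)² = 1.000
te_E = (5 + 4·7 + 9)/6 = 42/6 = 7; σ²_E = ((9−5)/6)² = 0.444
te_F = (9 + 4·12 + 15)/6 = 72/6 = 12; σ²_F = ((15−9)/6)² = 1.000
te_G = (3 + 4·7 + 23)/6 = 54/6 = 9; σ²_G = ((23−3)/6)² = 11.111
te_H = (3 + 4·5 + 7)/6 = 30/6 = 5; σ²_H = ((7−3)/6)² = 0.444
te_I = (6 + 4·12 + 18)/6 = 72/6 = 12; σ²_I = ((18−6)/6)² = 4.000

Forward pass:
ES_A = 0; EF_A = 7
ES_B = 0; EF_B = 10
ES_C = 10; EF_C = 10+2 = 12
ES_D = 10; EF_D = 10+7 = 17
ES_E = max(EF_A=7, EF_B=10) = 10; EF_E = 10+7 = 17
ES_F = 12; EF_F = 12+12 = 24
ES_G = max(EF_B=10, EF_C=12) = 12; EF_G = 12+9 = 21
ES_H = max(EF_D=17, EF_E=17) = 17; EF_H = 17+5 = 22
ES_I = max(EF_A=7, EF_E=17, EF_F=24, EF_G=21, EF_H=22) = 24; EF_I = 24+12 = 36
Expected project duration μ = 36 hours. Critical path: B → C → F → I.

Variance along critical path = 0.444 + 0.111 + 1.000 + 4.000 = 5.556; σ = 2.357 hours.
D = μ + z·σ = 36 + 2.326·2.357 = 41.5 hours

41.5 hours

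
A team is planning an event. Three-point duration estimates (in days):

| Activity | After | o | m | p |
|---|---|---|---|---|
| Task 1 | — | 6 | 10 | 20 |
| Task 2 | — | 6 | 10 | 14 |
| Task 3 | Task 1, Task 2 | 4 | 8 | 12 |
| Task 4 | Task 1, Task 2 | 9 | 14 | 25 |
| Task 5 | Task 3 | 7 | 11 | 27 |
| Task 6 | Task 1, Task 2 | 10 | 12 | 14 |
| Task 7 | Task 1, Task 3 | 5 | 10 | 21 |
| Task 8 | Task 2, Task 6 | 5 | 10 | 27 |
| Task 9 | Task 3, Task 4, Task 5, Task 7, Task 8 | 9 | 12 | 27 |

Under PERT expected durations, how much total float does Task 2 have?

1 days

te_Task 1 = (6 + 4·10 + 20)/6 = 66/6 = 11
te_Task 2 = (6 + 4·10 + 14)/6 = 60/6 = 10
te_Task 3 = (4 + 4·8 + 12)/6 = 48/6 = 8
te_Task 4 = (9 + 4·14 + 25)/6 = 90/6 = 15
te_Task 5 = (7 + 4·11 + 27)/6 = 78/6 = 13
te_Task 6 = (10 + 4·12 + 14)/6 = 72/6 = 12
te_Task 7 = (5 + 4·10 + 21)/6 = 66/6 = 11
te_Task 8 = (5 + 4·10 + 27)/6 = 72/6 = 12
te_Task 9 = (9 + 4·12 + 27)/6 = 84/6 = 14

Forward pass:
ES_Task 1 = 0; EF_Task 1 = 11
ES_Task 2 = 0; EF_Task 2 = 10
ES_Task 3 = max(EF_Task 1=11, EF_Task 2=10) = 11; EF_Task 3 = 11+8 = 19
ES_Task 4 = max(EF_Task 1=11, EF_Task 2=10) = 11; EF_Task 4 = 11+15 = 26
ES_Task 5 = 19; EF_Task 5 = 19+13 = 32
ES_Task 6 = max(EF_Task 1=11, EF_Task 2=10) = 11; EF_Task 6 = 11+12 = 23
ES_Task 7 = max(EF_Task 1=11, EF_Task 3=19) = 19; EF_Task 7 = 19+11 = 30
ES_Task 8 = max(EF_Task 2=10, EF_Task 6=23) = 23; EF_Task 8 = 23+12 = 35
ES_Task 9 = max(EF_Task 3=19, EF_Task 4=26, EF_Task 5=32, EF_Task 7=30, EF_Task 8=35) = 35; EF_Task 9 = 35+14 = 49
Expected project duration μ = 49 days. Critical path: Task 1 → Task 6 → Task 8 → Task 9.

Backward pass:
LF_Task 9 = 49; LS_Task 9 = 49−14 = 35
LF_Task 8 = LS_Task 9 = 35; LS_Task 8 = 35−12 = 23
LF_Task 7 = LS_Task 9 = 35; LS_Task 7 = 35−11 = 24
LF_Task 6 = LS_Task 8 = 23; LS_Task 6 = 23−12 = 11
LF_Task 5 = LS_Task 9 = 35; LS_Task 5 = 35−13 = 22
LF_Task 4 = LS_Task 9 = 35; LS_Task 4 = 35−15 = 20
LF_Task 3 = min(LS_Task 5=22, LS_Task 7=24, LS_Task 9=35) = 22; LS_Task 3 = 22−8 = 14
LF_Task 2 = min(LS_Task 3=14, LS_Task 4=20, LS_Task 6=11, LS_Task 8=23) = 11; LS_Task 2 = 11−10 = 1
LF_Task 1 = min(LS_Task 3=14, LS_Task 4=20, LS_Task 6=11, LS_Task 7=24) = 11; LS_Task 1 = 11−11 = 0
Slack_Task 2 = LS_Task 2 − ES_Task 2 = 1 − 0 = 1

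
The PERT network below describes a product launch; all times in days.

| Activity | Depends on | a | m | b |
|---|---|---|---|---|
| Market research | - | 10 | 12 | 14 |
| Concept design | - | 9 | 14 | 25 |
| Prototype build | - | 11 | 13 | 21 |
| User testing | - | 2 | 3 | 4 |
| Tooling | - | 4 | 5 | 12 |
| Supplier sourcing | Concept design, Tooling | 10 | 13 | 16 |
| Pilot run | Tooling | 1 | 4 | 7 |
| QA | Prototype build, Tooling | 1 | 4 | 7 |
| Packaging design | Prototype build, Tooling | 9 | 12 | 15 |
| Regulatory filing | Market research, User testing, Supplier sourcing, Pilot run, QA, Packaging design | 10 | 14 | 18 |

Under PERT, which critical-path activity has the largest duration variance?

Concept design

te_Market research = (10 + 4·12 + 14)/6 = 72/6 = 12; σ²_Market research = ((14−10)/6)² = 0.444
te_Concept design = (9 + 4·14 + 25)/6 = 90/6 = 15; σ²_Concept design = ((25−9)/6)² = 7.111
te_Prototype build = (11 + 4·13 + 21)/6 = 84/6 = 14; σ²_Prototype build = ((21−11)/6)² = 2.778
te_User testing = (2 + 4·3 + 4)/6 = 18/6 = 3; σ²_User testing = ((4−2)/6)² = 0.111
te_Tooling = (4 + 4·5 + 12)/6 = 36/6 = 6; σ²_Tooling = ((12−4)/6)² = 1.778
te_Supplier sourcing = (10 + 4·13 + 16)/6 = 78/6 = 13; σ²_Supplier sourcing = ((16−10)/6)² = 1.000
te_Pilot run = (1 + 4·4 + 7)/6 = 24/6 = 4; σ²_Pilot run = ((7−1)/6)² = 1.000
te_QA = (1 + 4·4 + 7)/6 = 24/6 = 4; σ²_QA = ((7−1)/6)² = 1.000
te_Packaging design = (9 + 4·12 + 15)/6 = 72/6 = 12; σ²_Packaging design = ((15−9)/6)² = 1.000
te_Regulatory filing = (10 + 4·14 + 18)/6 = 84/6 = 14; σ²_Regulatory filing = ((18−10)/6)² = 1.778

Forward pass:
ES_Market research = 0; EF_Market research = 12
ES_Concept design = 0; EF_Concept design = 15
ES_Prototype build = 0; EF_Prototype build = 14
ES_User testing = 0; EF_User testing = 3
ES_Tooling = 0; EF_Tooling = 6
ES_Supplier sourcing = max(EF_Concept design=15, EF_Tooling=6) = 15; EF_Supplier sourcing = 15+13 = 28
ES_Pilot run = 6; EF_Pilot run = 6+4 = 10
ES_QA = max(EF_Prototype build=14, EF_Tooling=6) = 14; EF_QA = 14+4 = 18
ES_Packaging design = max(EF_Prototype build=14, EF_Tooling=6) = 14; EF_Packaging design = 14+12 = 26
ES_Regulatory filing = max(EF_Market research=12, EF_User testing=3, EF_Supplier sourcing=28, EF_Pilot run=10, EF_QA=18, EF_Packaging design=26) = 28; EF_Regulatory filing = 28+14 = 42
Expected project duration μ = 42 days. Critical path: Concept design → Supplier sourcing → Regulatory filing.

Variances on critical path: σ²_Concept design=7.111, σ²_Supplier sourcing=1.000, σ²_Regulatory filing=1.778.
Largest is σ²_Concept design = 7.111.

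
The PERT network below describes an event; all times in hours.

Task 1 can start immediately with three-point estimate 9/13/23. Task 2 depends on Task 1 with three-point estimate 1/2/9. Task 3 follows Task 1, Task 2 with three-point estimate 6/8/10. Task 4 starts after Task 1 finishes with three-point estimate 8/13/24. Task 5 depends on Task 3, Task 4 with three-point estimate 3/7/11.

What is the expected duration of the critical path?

35 hours

te_Task 1 = (9 + 4·13 + 23)/6 = 84/6 = 14
te_Task 2 = (1 + 4·2 + 9)/6 = 18/6 = 3
te_Task 3 = (6 + 4·8 + 10)/6 = 48/6 = 8
te_Task 4 = (8 + 4·13 + 24)/6 = 84/6 = 14
te_Task 5 = (3 + 4·7 + 11)/6 = 42/6 = 7

Forward pass:
ES_Task 1 = 0; EF_Task 1 = 14
ES_Task 2 = 14; EF_Task 2 = 14+3 = 17
ES_Task 3 = max(EF_Task 1=14, EF_Task 2=17) = 17; EF_Task 3 = 17+8 = 25
ES_Task 4 = 14; EF_Task 4 = 14+14 = 28
ES_Task 5 = max(EF_Task 3=25, EF_Task 4=28) = 28; EF_Task 5 = 28+7 = 35
Expected project duration μ = 35 hours. Critical path: Task 1 → Task 4 → Task 5.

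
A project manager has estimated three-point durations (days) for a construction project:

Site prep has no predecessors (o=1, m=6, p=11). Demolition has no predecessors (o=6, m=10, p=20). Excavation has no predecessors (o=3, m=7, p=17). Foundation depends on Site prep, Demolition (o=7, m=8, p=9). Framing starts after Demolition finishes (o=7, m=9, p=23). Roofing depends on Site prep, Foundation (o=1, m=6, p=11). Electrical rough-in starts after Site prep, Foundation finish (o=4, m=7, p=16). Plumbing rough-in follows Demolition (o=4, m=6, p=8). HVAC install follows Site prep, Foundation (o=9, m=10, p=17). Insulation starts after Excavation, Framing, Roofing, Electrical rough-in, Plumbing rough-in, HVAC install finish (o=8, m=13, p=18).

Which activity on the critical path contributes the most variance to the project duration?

Demolition

te_Site prep = (1 + 4·6 + 11)/6 = 36/6 = 6; σ²_Site prep = ((11−1)/6)² = 2.778
te_Demolition = (6 + 4·10 + 20)/6 = 66/6 = 11; σ²_Demolition = ((20−6)/6)² = 5.444
te_Excavation = (3 + 4·7 + 17)/6 = 48/6 = 8; σ²_Excavation = ((17−3)/6)² = 5.444
te_Foundation = (7 + 4·8 + 9)/6 = 48/6 = 8; σ²_Foundation = ((9−7)/6)² = 0.111
te_Framing = (7 + 4·9 + 23)/6 = 66/6 = 11; σ²_Framing = ((23−7)/6)² = 7.111
te_Roofing = (1 + 4·6 + 11)/6 = 36/6 = 6; σ²_Roofing = ((11−1)/6)² = 2.778
te_Electrical rough-in = (4 + 4·7 + 16)/6 = 48/6 = 8; σ²_Electrical rough-in = ((16−4)/6)² = 4.000
te_Plumbing rough-in = (4 + 4·6 + 8)/6 = 36/6 = 6; σ²_Plumbing rough-in = ((8−4)/6)² = 0.444
te_HVAC install = (9 + 4·10 + 17)/6 = 66/6 = 11; σ²_HVAC install = ((17−9)/6)² = 1.778
te_Insulation = (8 + 4·13 + 18)/6 = 78/6 = 13; σ²_Insulation = ((18−8)/6)² = 2.778

Forward pass:
ES_Site prep = 0; EF_Site prep = 6
ES_Demolition = 0; EF_Demolition = 11
ES_Excavation = 0; EF_Excavation = 8
ES_Foundation = max(EF_Site prep=6, EF_Demolition=11) = 11; EF_Foundation = 11+8 = 19
ES_Framing = 11; EF_Framing = 11+11 = 22
ES_Roofing = max(EF_Site prep=6, EF_Foundation=19) = 19; EF_Roofing = 19+6 = 25
ES_Electrical rough-in = max(EF_Site prep=6, EF_Foundation=19) = 19; EF_Electrical rough-in = 19+8 = 27
ES_Plumbing rough-in = 11; EF_Plumbing rough-in = 11+6 = 17
ES_HVAC install = max(EF_Site prep=6, EF_Foundation=19) = 19; EF_HVAC install = 19+11 = 30
ES_Insulation = max(EF_Excavation=8, EF_Framing=22, EF_Roofing=25, EF_Electrical rough-in=27, EF_Plumbing rough-in=17, EF_HVAC install=30) = 30; EF_Insulation = 30+13 = 43
Expected project duration μ = 43 days. Critical path: Demolition → Foundation → HVAC install → Insulation.

Variances on critical path: σ²_Demolition=5.444, σ²_Foundation=0.111, σ²_HVAC install=1.778, σ²_Insulation=2.778.
Largest is σ²_Demolition = 5.444.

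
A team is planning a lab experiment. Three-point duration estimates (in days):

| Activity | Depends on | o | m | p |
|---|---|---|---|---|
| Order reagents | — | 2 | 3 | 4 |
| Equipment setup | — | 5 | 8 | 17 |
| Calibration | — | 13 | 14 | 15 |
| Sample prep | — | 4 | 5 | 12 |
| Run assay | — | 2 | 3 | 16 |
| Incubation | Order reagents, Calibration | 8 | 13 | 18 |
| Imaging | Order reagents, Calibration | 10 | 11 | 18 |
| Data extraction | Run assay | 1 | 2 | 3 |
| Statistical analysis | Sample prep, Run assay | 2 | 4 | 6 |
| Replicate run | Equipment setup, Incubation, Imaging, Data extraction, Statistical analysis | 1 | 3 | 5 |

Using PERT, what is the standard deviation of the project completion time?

1.83 days

te_Order reagents = (2 + 4·3 + 4)/6 = 18/6 = 3; σ²_Order reagents = ((4−2)/6)² = 0.111
te_Equipment setup = (5 + 4·8 + 17)/6 = 54/6 = 9; σ²_Equipment setup = ((17−5)/6)² = 4.000
te_Calibration = (13 + 4·14 + 15)/6 = 84/6 = 14; σ²_Calibration = ((15−13)/6)² = 0.111
te_Sample prep = (4 + 4·5 + 12)/6 = 36/6 = 6; σ²_Sample prep = ((12−4)/6)² = 1.778
te_Run assay = (2 + 4·3 + 16)/6 = 30/6 = 5; σ²_Run assay = ((16−2)/6)² = 5.444
te_Incubation = (8 + 4·13 + 18)/6 = 78/6 = 13; σ²_Incubation = ((18−8)/6)² = 2.778
te_Imaging = (10 + 4·11 + 18)/6 = 72/6 = 12; σ²_Imaging = ((18−10)/6)² = 1.778
te_Data extraction = (1 + 4·2 + 3)/6 = 12/6 = 2; σ²_Data extraction = ((3−1)/6)² = 0.111
te_Statistical analysis = (2 + 4·4 + 6)/6 = 24/6 = 4; σ²_Statistical analysis = ((6−2)/6)² = 0.444
te_Replicate run = (1 + 4·3 + 5)/6 = 18/6 = 3; σ²_Replicate run = ((5−1)/6)² = 0.444

Forward pass:
ES_Order reagents = 0; EF_Order reagents = 3
ES_Equipment setup = 0; EF_Equipment setup = 9
ES_Calibration = 0; EF_Calibration = 14
ES_Sample prep = 0; EF_Sample prep = 6
ES_Run assay = 0; EF_Run assay = 5
ES_Incubation = max(EF_Order reagents=3, EF_Calibration=14) = 14; EF_Incubation = 14+13 = 27
ES_Imaging = max(EF_Order reagents=3, EF_Calibration=14) = 14; EF_Imaging = 14+12 = 26
ES_Data extraction = 5; EF_Data extraction = 5+2 = 7
ES_Statistical analysis = max(EF_Sample prep=6, EF_Run assay=5) = 6; EF_Statistical analysis = 6+4 = 10
ES_Replicate run = max(EF_Equipment setup=9, EF_Incubation=27, EF_Imaging=26, EF_Data extraction=7, EF_Statistical analysis=10) = 27; EF_Replicate run = 27+3 = 30
Expected project duration μ = 30 days. Critical path: Calibration → Incubation → Replicate run.

Variance along critical path = 0.111 + 2.778 + 0.444 = 3.333
σ = √3.333 = 1.826 days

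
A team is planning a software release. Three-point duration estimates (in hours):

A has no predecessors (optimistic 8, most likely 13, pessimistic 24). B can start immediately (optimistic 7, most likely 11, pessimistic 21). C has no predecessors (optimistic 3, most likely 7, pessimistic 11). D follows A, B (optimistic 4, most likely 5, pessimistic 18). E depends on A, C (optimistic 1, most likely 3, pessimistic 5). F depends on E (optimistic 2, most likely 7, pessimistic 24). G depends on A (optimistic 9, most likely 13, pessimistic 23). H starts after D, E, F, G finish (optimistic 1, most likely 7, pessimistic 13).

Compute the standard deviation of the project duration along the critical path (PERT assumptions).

te_A = (8 + 4·13 + 24)/6 = 84/6 = 14; σ²_A = ((24−8)/6)² = 7.111
te_B = (7 + 4·11 + 21)/6 = 72/6 = 12; σ²_B = ((21−7)/6)² = 5.444
te_C = (3 + 4·7 + 11)/6 = 42/6 = 7; σ²_C = ((11−3)/6)² = 1.778
te_D = (4 + 4·5 + 18)/6 = 42/6 = 7; σ²_D = ((18−4)/6)² = 5.444
te_E = (1 + 4·3 + 5)/6 = 18/6 = 3; σ²_E = ((5−1)/6)² = 0.444
te_F = (2 + 4·7 + 24)/6 = 54/6 = 9; σ²_F = ((24−2)/6)² = 13.444
te_G = (9 + 4·13 + 23)/6 = 84/6 = 14; σ²_G = ((23−9)/6)² = 5.444
te_H = (1 + 4·7 + 13)/6 = 42/6 = 7; σ²_H = ((13−1)/6)² = 4.000

Forward pass:
ES_A = 0; EF_A = 14
ES_B = 0; EF_B = 12
ES_C = 0; EF_C = 7
ES_D = max(EF_A=14, EF_B=12) = 14; EF_D = 14+7 = 21
ES_E = max(EF_A=14, EF_C=7) = 14; EF_E = 14+3 = 17
ES_F = 17; EF_F = 17+9 = 26
ES_G = 14; EF_G = 14+14 = 28
ES_H = max(EF_D=21, EF_E=17, EF_F=26, EF_G=28) = 28; EF_H = 28+7 = 35
Expected project duration μ = 35 hours. Critical path: A → G → H.

Variance along critical path = 7.111 + 5.444 + 4.000 = 16.556
σ = √16.556 = 4.069 hours

4.07 hours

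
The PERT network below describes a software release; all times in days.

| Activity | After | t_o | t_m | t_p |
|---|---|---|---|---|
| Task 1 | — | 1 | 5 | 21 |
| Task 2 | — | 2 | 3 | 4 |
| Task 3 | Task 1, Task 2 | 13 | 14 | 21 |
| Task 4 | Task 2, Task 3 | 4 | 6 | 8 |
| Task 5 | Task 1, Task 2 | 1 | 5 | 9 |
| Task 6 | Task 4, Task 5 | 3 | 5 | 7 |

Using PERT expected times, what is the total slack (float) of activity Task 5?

16 days

te_Task 1 = (1 + 4·5 + 21)/6 = 42/6 = 7
te_Task 2 = (2 + 4·3 + 4)/6 = 18/6 = 3
te_Task 3 = (13 + 4·14 + 21)/6 = 90/6 = 15
te_Task 4 = (4 + 4·6 + 8)/6 = 36/6 = 6
te_Task 5 = (1 + 4·5 + 9)/6 = 30/6 = 5
te_Task 6 = (3 + 4·5 + 7)/6 = 30/6 = 5

Forward pass:
ES_Task 1 = 0; EF_Task 1 = 7
ES_Task 2 = 0; EF_Task 2 = 3
ES_Task 3 = max(EF_Task 1=7, EF_Task 2=3) = 7; EF_Task 3 = 7+15 = 22
ES_Task 4 = max(EF_Task 2=3, EF_Task 3=22) = 22; EF_Task 4 = 22+6 = 28
ES_Task 5 = max(EF_Task 1=7, EF_Task 2=3) = 7; EF_Task 5 = 7+5 = 12
ES_Task 6 = max(EF_Task 4=28, EF_Task 5=12) = 28; EF_Task 6 = 28+5 = 33
Expected project duration μ = 33 days. Critical path: Task 1 → Task 3 → Task 4 → Task 6.

Backward pass:
LF_Task 6 = 33; LS_Task 6 = 33−5 = 28
LF_Task 5 = LS_Task 6 = 28; LS_Task 5 = 28−5 = 23
LF_Task 4 = LS_Task 6 = 28; LS_Task 4 = 28−6 = 22
LF_Task 3 = LS_Task 4 = 22; LS_Task 3 = 22−15 = 7
LF_Task 2 = min(LS_Task 3=7, LS_Task 4=22, LS_Task 5=23) = 7; LS_Task 2 = 7−3 = 4
LF_Task 1 = min(LS_Task 3=7, LS_Task 5=23) = 7; LS_Task 1 = 7−7 = 0
Slack_Task 5 = LS_Task 5 − ES_Task 5 = 23 − 7 = 16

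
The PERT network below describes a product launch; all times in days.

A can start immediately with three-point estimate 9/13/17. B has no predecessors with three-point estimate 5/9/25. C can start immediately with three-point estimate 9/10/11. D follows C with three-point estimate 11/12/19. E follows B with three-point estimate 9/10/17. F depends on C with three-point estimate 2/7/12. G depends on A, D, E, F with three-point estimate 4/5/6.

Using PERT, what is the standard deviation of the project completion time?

1.41 days

te_A = (9 + 4·13 + 17)/6 = 78/6 = 13; σ²_A = ((17−9)/6)² = 1.778
te_B = (5 + 4·9 + 25)/6 = 66/6 = 11; σ²_B = ((25−5)/6)² = 11.111
te_C = (9 + 4·10 + 11)/6 = 60/6 = 10; σ²_C = ((11−9)/6)² = 0.111
te_D = (11 + 4·12 + 19)/6 = 78/6 = 13; σ²_D = ((19−11)/6)² = 1.778
te_E = (9 + 4·10 + 17)/6 = 66/6 = 11; σ²_E = ((17−9)/6)² = 1.778
te_F = (2 + 4·7 + 12)/6 = 42/6 = 7; σ²_F = ((12−2)/6)² = 2.778
te_G = (4 + 4·5 + 6)/6 = 30/6 = 5; σ²_G = ((6−4)/6)² = 0.111

Forward pass:
ES_A = 0; EF_A = 13
ES_B = 0; EF_B = 11
ES_C = 0; EF_C = 10
ES_D = 10; EF_D = 10+13 = 23
ES_E = 11; EF_E = 11+11 = 22
ES_F = 10; EF_F = 10+7 = 17
ES_G = max(EF_A=13, EF_D=23, EF_E=22, EF_F=17) = 23; EF_G = 23+5 = 28
Expected project duration μ = 28 days. Critical path: C → D → G.

Variance along critical path = 0.111 + 1.778 + 0.111 = 2.000
σ = √2.000 = 1.414 days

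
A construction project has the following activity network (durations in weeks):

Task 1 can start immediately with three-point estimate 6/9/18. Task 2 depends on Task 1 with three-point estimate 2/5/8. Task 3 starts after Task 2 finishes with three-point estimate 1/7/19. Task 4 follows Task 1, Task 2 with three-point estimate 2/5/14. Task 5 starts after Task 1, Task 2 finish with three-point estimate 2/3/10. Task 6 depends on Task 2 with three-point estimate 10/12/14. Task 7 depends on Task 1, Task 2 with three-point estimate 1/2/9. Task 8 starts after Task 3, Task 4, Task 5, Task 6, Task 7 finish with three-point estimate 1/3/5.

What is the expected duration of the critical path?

30 weeks

te_Task 1 = (6 + 4·9 + 18)/6 = 60/6 = 10
te_Task 2 = (2 + 4·5 + 8)/6 = 30/6 = 5
te_Task 3 = (1 + 4·7 + 19)/6 = 48/6 = 8
te_Task 4 = (2 + 4·5 + 14)/6 = 36/6 = 6
te_Task 5 = (2 + 4·3 + 10)/6 = 24/6 = 4
te_Task 6 = (10 + 4·12 + 14)/6 = 72/6 = 12
te_Task 7 = (1 + 4·2 + 9)/6 = 18/6 = 3
te_Task 8 = (1 + 4·3 + 5)/6 = 18/6 = 3

Forward pass:
ES_Task 1 = 0; EF_Task 1 = 10
ES_Task 2 = 10; EF_Task 2 = 10+5 = 15
ES_Task 3 = 15; EF_Task 3 = 15+8 = 23
ES_Task 4 = max(EF_Task 1=10, EF_Task 2=15) = 15; EF_Task 4 = 15+6 = 21
ES_Task 5 = max(EF_Task 1=10, EF_Task 2=15) = 15; EF_Task 5 = 15+4 = 19
ES_Task 6 = 15; EF_Task 6 = 15+12 = 27
ES_Task 7 = max(EF_Task 1=10, EF_Task 2=15) = 15; EF_Task 7 = 15+3 = 18
ES_Task 8 = max(EF_Task 3=23, EF_Task 4=21, EF_Task 5=19, EF_Task 6=27, EF_Task 7=18) = 27; EF_Task 8 = 27+3 = 30
Expected project duration μ = 30 weeks. Critical path: Task 1 → Task 2 → Task 6 → Task 8.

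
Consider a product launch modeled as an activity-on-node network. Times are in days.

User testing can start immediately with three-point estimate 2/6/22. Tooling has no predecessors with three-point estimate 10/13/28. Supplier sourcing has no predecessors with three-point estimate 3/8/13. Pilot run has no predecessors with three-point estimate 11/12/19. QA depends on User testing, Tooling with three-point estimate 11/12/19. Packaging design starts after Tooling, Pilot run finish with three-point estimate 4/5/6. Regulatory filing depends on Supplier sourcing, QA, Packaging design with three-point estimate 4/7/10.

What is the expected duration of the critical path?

te_User testing = (2 + 4·6 + 22)/6 = 48/6 = 8
te_Tooling = (10 + 4·13 + 28)/6 = 90/6 = 15
te_Supplier sourcing = (3 + 4·8 + 13)/6 = 48/6 = 8
te_Pilot run = (11 + 4·12 + 19)/6 = 78/6 = 13
te_QA = (11 + 4·12 + 19)/6 = 78/6 = 13
te_Packaging design = (4 + 4·5 + 6)/6 = 30/6 = 5
te_Regulatory filing = (4 + 4·7 + 10)/6 = 42/6 = 7

Forward pass:
ES_User testing = 0; EF_User testing = 8
ES_Tooling = 0; EF_Tooling = 15
ES_Supplier sourcing = 0; EF_Supplier sourcing = 8
ES_Pilot run = 0; EF_Pilot run = 13
ES_QA = max(EF_User testing=8, EF_Tooling=15) = 15; EF_QA = 15+13 = 28
ES_Packaging design = max(EF_Tooling=15, EF_Pilot run=13) = 15; EF_Packaging design = 15+5 = 20
ES_Regulatory filing = max(EF_Supplier sourcing=8, EF_QA=28, EF_Packaging design=20) = 28; EF_Regulatory filing = 28+7 = 35
Expected project duration μ = 35 days. Critical path: Tooling → QA → Regulatory filing.

35 days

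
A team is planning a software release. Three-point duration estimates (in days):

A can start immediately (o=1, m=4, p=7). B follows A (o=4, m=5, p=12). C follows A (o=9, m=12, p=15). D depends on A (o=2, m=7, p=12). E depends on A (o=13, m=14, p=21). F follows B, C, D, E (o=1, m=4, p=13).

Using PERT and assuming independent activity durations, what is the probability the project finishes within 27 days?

0.875

te_A = (1 + 4·4 + 7)/6 = 24/6 = 4; σ²_A = ((7−1)/6)² = 1.000
te_B = (4 + 4·5 + 12)/6 = 36/6 = 6; σ²_B = ((12−4)/6)² = 1.778
te_C = (9 + 4·12 + 15)/6 = 72/6 = 12; σ²_C = ((15−9)/6)² = 1.000
te_D = (2 + 4·7 + 12)/6 = 42/6 = 7; σ²_D = ((12−2)/6)² = 2.778
te_E = (13 + 4·14 + 21)/6 = 90/6 = 15; σ²_E = ((21−13)/6)² = 1.778
te_F = (1 + 4·4 + 13)/6 = 30/6 = 5; σ²_F = ((13−1)/6)² = 4.000

Forward pass:
ES_A = 0; EF_A = 4
ES_B = 4; EF_B = 4+6 = 10
ES_C = 4; EF_C = 4+12 = 16
ES_D = 4; EF_D = 4+7 = 11
ES_E = 4; EF_E = 4+15 = 19
ES_F = max(EF_B=10, EF_C=16, EF_D=11, EF_E=19) = 19; EF_F = 19+5 = 24
Expected project duration μ = 24 days. Critical path: A → E → F.

Variance along critical path = 1.000 + 1.778 + 4.000 = 6.778; σ = √6.778 = 2.603 days.
Z = (27 − 24) / 2.603 = 1.152
P(T ≤ 27) = Φ(1.152) ≈ 0.875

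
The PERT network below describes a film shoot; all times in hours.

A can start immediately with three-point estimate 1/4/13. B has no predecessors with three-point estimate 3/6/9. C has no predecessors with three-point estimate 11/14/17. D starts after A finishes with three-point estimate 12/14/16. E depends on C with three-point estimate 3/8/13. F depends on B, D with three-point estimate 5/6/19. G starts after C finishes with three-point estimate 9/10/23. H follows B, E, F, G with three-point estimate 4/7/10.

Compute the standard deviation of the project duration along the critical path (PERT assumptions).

3.30 hours

te_A = (1 + 4·4 + 13)/6 = 30/6 = 5; σ²_A = ((13−1)/6)² = 4.000
te_B = (3 + 4·6 + 9)/6 = 36/6 = 6; σ²_B = ((9−3)/6)² = 1.000
te_C = (11 + 4·14 + 17)/6 = 84/6 = 14; σ²_C = ((17−11)/6)² = 1.000
te_D = (12 + 4·14 + 16)/6 = 84/6 = 14; σ²_D = ((16−12)/6)² = 0.444
te_E = (3 + 4·8 + 13)/6 = 48/6 = 8; σ²_E = ((13−3)/6)² = 2.778
te_F = (5 + 4·6 + 19)/6 = 48/6 = 8; σ²_F = ((19−5)/6)² = 5.444
te_G = (9 + 4·10 + 23)/6 = 72/6 = 12; σ²_G = ((23−9)/6)² = 5.444
te_H = (4 + 4·7 + 10)/6 = 42/6 = 7; σ²_H = ((10−4)/6)² = 1.000

Forward pass:
ES_A = 0; EF_A = 5
ES_B = 0; EF_B = 6
ES_C = 0; EF_C = 14
ES_D = 5; EF_D = 5+14 = 19
ES_E = 14; EF_E = 14+8 = 22
ES_F = max(EF_B=6, EF_D=19) = 19; EF_F = 19+8 = 27
ES_G = 14; EF_G = 14+12 = 26
ES_H = max(EF_B=6, EF_E=22, EF_F=27, EF_G=26) = 27; EF_H = 27+7 = 34
Expected project duration μ = 34 hours. Critical path: A → D → F → H.

Variance along critical path = 4.000 + 0.444 + 5.444 + 1.000 = 10.889
σ = √10.889 = 3.300 hours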